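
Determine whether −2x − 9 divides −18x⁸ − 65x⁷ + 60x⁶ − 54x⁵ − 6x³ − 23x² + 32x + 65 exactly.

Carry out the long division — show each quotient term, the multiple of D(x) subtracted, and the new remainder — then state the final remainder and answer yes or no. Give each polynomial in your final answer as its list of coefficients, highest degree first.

Step 1: lead(−18x⁸ − 65x⁷ + 60x⁶ − 54x⁵ − 6x³ − 23x² + 32x + 65) ÷ lead(D) = −18x⁸ ÷ −2x = 9x⁷. Subtract (9x⁷)·D = −18x⁸ − 81x⁷. Remainder: 16x⁷ + 60x⁶ − 54x⁵ − 6x³ − 23x² + 32x + 65.
Step 2: lead(16x⁷ + 60x⁶ − 54x⁵ − 6x³ − 23x² + 32x + 65) ÷ lead(D) = 16x⁷ ÷ −2x = −8x⁶. Subtract (−8x⁶)·D = 16x⁷ + 72x⁶. Remainder: −12x⁶ − 54x⁵ − 6x³ − 23x² + 32x + 65.
Step 3: lead(−12x⁶ − 54x⁵ − 6x³ − 23x² + 32x + 65) ÷ lead(D) = −12x⁶ ÷ −2x = 6x⁵. Subtract (6x⁵)·D = −12x⁶ − 54x⁵. Remainder: −6x³ − 23x² + 32x + 65.
Step 4: lead(−6x³ − 23x² + 32x + 65) ÷ lead(D) = −6x³ ÷ −2x = 3x². Subtract (3x²)·D = −6x³ − 27x². Remainder: 4x² + 32x + 65.
Step 5: lead(4x² + 32x + 65) ÷ lead(D) = 4x² ÷ −2x = −2x. Subtract (−2x)·D = 4x² + 18x. Remainder: 14x + 65.
Step 6: lead(14x + 65) ÷ lead(D) = 14x ÷ −2x = −7. Subtract (−7)·D = 14x + 63. Remainder: 2.

R = [2], so D(x) is not a factor of P(x). no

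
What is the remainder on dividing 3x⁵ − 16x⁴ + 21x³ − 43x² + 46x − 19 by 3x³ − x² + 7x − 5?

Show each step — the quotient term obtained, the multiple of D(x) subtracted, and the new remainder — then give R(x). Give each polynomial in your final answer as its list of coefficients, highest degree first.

Step 1: lead(3x⁵ − 16x⁴ + 21x³ − 43x² + 46x − 19) ÷ lead(D) = 3x⁵ ÷ 3x³ = x². Subtract (x²)·D = 3x⁵ − x⁴ + 7x³ − 5x². Remainder: −15x⁴ + 14x³ − 38x² + 46x − 19.
Step 2: lead(−15x⁴ + 14x³ − 38x² + 46x − 19) ÷ lead(D) = −15x⁴ ÷ 3x³ = −5x. Subtract (−5x)·D = −15x⁴ + 5x³ − 35x² + 25x. Remainder: 9x³ − 3x² + 21x − 19.
Step 3: lead(9x³ − 3x² + 21x − 19) ÷ lead(D) = 9x³ ÷ 3x³ = 3. Subtract (3)·D = 9x³ − 3x² + 21x − 15. Remainder: −4.

R = [-4]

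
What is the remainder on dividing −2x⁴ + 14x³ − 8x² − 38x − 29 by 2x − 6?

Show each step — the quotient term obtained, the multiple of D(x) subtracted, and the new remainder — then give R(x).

R(x) = 1

Step 1: lead(−2x⁴ + 14x³ − 8x² − 38x − 29) ÷ lead(D) = −2x⁴ ÷ 2x = −x³. Subtract (−x³)·D = −2x⁴ + 6x³. Remainder: 8x³ − 8x² − 38x − 29.
Step 2: lead(8x³ − 8x² − 38x − 29) ÷ lead(D) = 8x³ ÷ 2x = 4x². Subtract (4x²)·D = 8x³ − 24x². Remainder: 16x² − 38x − 29.
Step 3: lead(16x² − 38x − 29) ÷ lead(D) = 16x² ÷ 2x = 8x. Subtract (8x)·D = 16x² − 48x. Remainder: 10x − 29.
Step 4: lead(10x − 29) ÷ lead(D) = 10x ÷ 2x = 5. Subtract (5)·D = 10x − 30. Remainder: 1.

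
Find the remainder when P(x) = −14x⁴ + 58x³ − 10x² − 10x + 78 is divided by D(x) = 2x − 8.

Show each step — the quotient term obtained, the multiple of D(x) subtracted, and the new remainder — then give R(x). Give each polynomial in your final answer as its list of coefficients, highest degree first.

Step 1: lead(−14x⁴ + 58x³ − 10x² − 10x + 78) ÷ lead(D) = −14x⁴ ÷ 2x = −7x³. Subtract (−7x³)·D = −14x⁴ + 56x³. Remainder: 2x³ − 10x² − 10x + 78.
Step 2: lead(2x³ − 10x² − 10x + 78) ÷ lead(D) = 2x³ ÷ 2x = x². Subtract (x²)·D = 2x³ − 8x². Remainder: −2x² − 10x + 78.
Step 3: lead(−2x² − 10x + 78) ÷ lead(D) = −2x² ÷ 2x = −x. Subtract (−x)·D = −2x² + 8x. Remainder: −18x + 78.
Step 4: lead(−18x + 78) ÷ lead(D) = −18x ÷ 2x = −9. Subtract (−9)·D = −18x + 72. Remainder: 6.

R = [6]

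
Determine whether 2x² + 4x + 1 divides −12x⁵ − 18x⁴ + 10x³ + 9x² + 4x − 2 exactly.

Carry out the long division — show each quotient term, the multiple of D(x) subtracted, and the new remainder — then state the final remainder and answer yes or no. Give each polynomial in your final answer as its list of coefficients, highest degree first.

Step 1: lead(−12x⁵ − 18x⁴ + 10x³ + 9x² + 4x − 2) ÷ lead(D) = −12x⁵ ÷ 2x² = −6x³. Subtract (−6x³)·D = −12x⁵ − 24x⁴ − 6x³. Remainder: 6x⁴ + 16x³ + 9x² + 4x − 2.
Step 2: lead(6x⁴ + 16x³ + 9x² + 4x − 2) ÷ lead(D) = 6x⁴ ÷ 2x² = 3x². Subtract (3x²)·D = 6x⁴ + 12x³ + 3x². Remainder: 4x³ + 6x² + 4x − 2.
Step 3: lead(4x³ + 6x² + 4x − 2) ÷ lead(D) = 4x³ ÷ 2x² = 2x. Subtract (2x)·D = 4x³ + 8x² + 2x. Remainder: −2x² + 2x − 2.
Step 4: lead(−2x² + 2x − 2) ÷ lead(D) = −2x² ÷ 2x² = −1. Subtract (−1)·D = −2x² − 4x − 1. Remainder: 6x − 1.

R = [6, -1], so D(x) is not a factor of P(x). no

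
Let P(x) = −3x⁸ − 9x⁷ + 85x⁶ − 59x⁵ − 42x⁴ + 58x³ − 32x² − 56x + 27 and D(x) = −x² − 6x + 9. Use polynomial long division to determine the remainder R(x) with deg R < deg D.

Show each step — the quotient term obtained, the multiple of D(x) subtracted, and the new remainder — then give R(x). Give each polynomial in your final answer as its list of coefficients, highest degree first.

Step 1: lead(−3x⁸ − 9x⁷ + 85x⁶ − 59x⁵ − 42x⁴ + 58x³ − 32x² − 56x + 27) ÷ lead(D) = −3x⁸ ÷ −x² = 3x⁶. Subtract (3x⁶)·D = −3x⁸ − 18x⁷ + 27x⁶. Remainder: 9x⁷ + 58x⁶ − 59x⁵ − 42x⁴ + 58x³ − 32x² − 56x + 27.
Step 2: lead(9x⁷ + 58x⁶ − 59x⁵ − 42x⁴ + 58x³ − 32x² − 56x + 27) ÷ lead(D) = 9x⁷ ÷ −x² = −9x⁵. Subtract (−9x⁵)·D = 9x⁷ + 54x⁶ − 81x⁵. Remainder: 4x⁶ + 22x⁵ − 42x⁴ + 58x³ − 32x² − 56x + 27.
Step 3: lead(4x⁶ + 22x⁵ − 42x⁴ + 58x³ − 32x² − 56x + 27) ÷ lead(D) = 4x⁶ ÷ −x² = −4x⁴. Subtract (−4x⁴)·D = 4x⁶ + 24x⁵ − 36x⁴. Remainder: −2x⁵ − 6x⁴ + 58x³ − 32x² − 56x + 27.
Step 4: lead(−2x⁵ − 6x⁴ + 58x³ − 32x² − 56x + 27) ÷ lead(D) = −2x⁵ ÷ −x² = 2x³. Subtract (2x³)·D = −2x⁵ − 12x⁴ + 18x³. Remainder: 6x⁴ + 40x³ − 32x² − 56x + 27.
Step 5: lead(6x⁴ + 40x³ − 32x² − 56x + 27) ÷ lead(D) = 6x⁴ ÷ −x² = −6x². Subtract (−6x²)·D = 6x⁴ + 36x³ − 54x². Remainder: 4x³ + 22x² − 56x + 27.
Step 6: lead(4x³ + 22x² − 56x + 27) ÷ lead(D) = 4x³ ÷ −x² = −4x. Subtract (−4x)·D = 4x³ + 24x² − 36x. Remainder: −2x² − 20x + 27.
Step 7: lead(−2x² − 20x + 27) ÷ lead(D) = −2x² ÷ −x² = 2. Subtract (2)·D = −2x² − 12x + 18. Remainder: −8x + 9.

R = [-8, 9]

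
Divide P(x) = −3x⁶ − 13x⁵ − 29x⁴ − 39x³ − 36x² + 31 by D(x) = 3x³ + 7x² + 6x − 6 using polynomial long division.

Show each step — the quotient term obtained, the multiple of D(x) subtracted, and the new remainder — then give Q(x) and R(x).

Step 1: lead(−3x⁶ − 13x⁵ − 29x⁴ − 39x³ − 36x² + 31) ÷ lead(D) = −3x⁶ ÷ 3x³ = −x³. Subtract (−x³)·D = −3x⁶ − 7x⁵ − 6x⁴ + 6x³. Remainder: −6x⁵ − 23x⁴ − 45x³ − 36x² + 31.
Step 2: lead(−6x⁵ − 23x⁴ − 45x³ − 36x² + 31) ÷ lead(D) = −6x⁵ ÷ 3x³ = −2x². Subtract (−2x²)·D = −6x⁵ − 14x⁴ − 12x³ + 12x². Remainder: −9x⁴ − 33x³ − 48x² + 31.
Step 3: lead(−9x⁴ − 33x³ − 48x² + 31) ÷ lead(D) = −9x⁴ ÷ 3x³ = −3x. Subtract (−3x)·D = −9x⁴ − 21x³ − 18x² + 18x. Remainder: −12x³ − 30x² − 18x + 31.
Step 4: lead(−12x³ − 30x² − 18x + 31) ÷ lead(D) = −12x³ ÷ 3x³ = −4. Subtract (−4)·D = −12x³ − 28x² − 24x + 24. Remainder: −2x² + 6x + 7.

Q(x) = −x³ − 2x² − 3x − 4; R(x) = −2x² + 6x + 7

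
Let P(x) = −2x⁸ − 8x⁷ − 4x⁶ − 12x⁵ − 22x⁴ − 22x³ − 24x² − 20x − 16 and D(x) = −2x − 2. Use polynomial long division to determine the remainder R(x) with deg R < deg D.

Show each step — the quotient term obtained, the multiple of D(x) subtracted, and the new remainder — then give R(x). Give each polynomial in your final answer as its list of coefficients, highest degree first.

Step 1: lead(−2x⁸ − 8x⁷ − 4x⁶ − 12x⁵ − 22x⁴ − 22x³ − 24x² − 20x − 16) ÷ lead(D) = −2x⁸ ÷ −2x = x⁷. Subtract (x⁷)·D = −2x⁸ − 2x⁷. Remainder: −6x⁷ − 4x⁶ − 12x⁵ − 22x⁴ − 22x³ − 24x² − 20x − 16.
Step 2: lead(−6x⁷ − 4x⁶ − 12x⁵ − 22x⁴ − 22x³ − 24x² − 20x − 16) ÷ lead(D) = −6x⁷ ÷ −2x = 3x⁶. Subtract (3x⁶)·D = −6x⁷ − 6x⁶. Remainder: 2x⁶ − 12x⁵ − 22x⁴ − 22x³ − 24x² − 20x − 16.
Step 3: lead(2x⁶ − 12x⁵ − 22x⁴ − 22x³ − 24x² − 20x − 16) ÷ lead(D) = 2x⁶ ÷ −2x = −x⁵. Subtract (−x⁵)·D = 2x⁶ + 2x⁵. Remainder: −14x⁵ − 22x⁴ − 22x³ − 24x² − 20x − 16.
Step 4: lead(−14x⁵ − 22x⁴ − 22x³ − 24x² − 20x − 16) ÷ lead(D) = −14x⁵ ÷ −2x = 7x⁴. Subtract (7x⁴)·D = −14x⁵ − 14x⁴. Remainder: −8x⁴ − 22x³ − 24x² − 20x − 16.
Step 5: lead(−8x⁴ − 22x³ − 24x² − 20x − 16) ÷ lead(D) = −8x⁴ ÷ −2x = 4x³. Subtract (4x³)·D = −8x⁴ − 8x³. Remainder: −14x³ − 24x² − 20x − 16.
Step 6: lead(−14x³ − 24x² − 20x − 16) ÷ lead(D) = −14x³ ÷ −2x = 7x². Subtract (7x²)·D = −14x³ − 14x². Remainder: −10x² − 20x − 16.
Step 7: lead(−10x² − 20x − 16) ÷ lead(D) = −10x² ÷ −2x = 5x. Subtract (5x)·D = −10x² − 10x. Remainder: −10x − 16.
Step 8: lead(−10x − 16) ÷ lead(D) = −10x ÷ −2x = 5. Subtract (5)·D = −10x − 10. Remainder: −6.

R = [-6]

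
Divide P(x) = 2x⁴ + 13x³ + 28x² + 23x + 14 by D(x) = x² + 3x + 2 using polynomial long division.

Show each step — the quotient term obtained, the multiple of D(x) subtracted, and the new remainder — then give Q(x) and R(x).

Step 1: lead(2x⁴ + 13x³ + 28x² + 23x + 14) ÷ lead(D) = 2x⁴ ÷ x² = 2x². Subtract (2x²)·D = 2x⁴ + 6x³ + 4x². Remainder: 7x³ + 24x² + 23x + 14.
Step 2: lead(7x³ + 24x² + 23x + 14) ÷ lead(D) = 7x³ ÷ x² = 7x. Subtract (7x)·D = 7x³ + 21x² + 14x. Remainder: 3x² + 9x + 14.
Step 3: lead(3x² + 9x + 14) ÷ lead(D) = 3x² ÷ x² = 3. Subtract (3)·D = 3x² + 9x + 6. Remainder: 8.

Q(x) = 2x² + 7x + 3; R(x) = 8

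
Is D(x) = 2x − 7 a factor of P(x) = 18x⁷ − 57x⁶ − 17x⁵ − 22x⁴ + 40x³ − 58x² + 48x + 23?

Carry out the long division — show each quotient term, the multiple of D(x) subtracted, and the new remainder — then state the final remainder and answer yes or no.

R(x) = −5, so D(x) is not a factor of P(x). no

Step 1: lead(18x⁷ − 57x⁶ − 17x⁵ − 22x⁴ + 40x³ − 58x² + 48x + 23) ÷ lead(D) = 18x⁷ ÷ 2x = 9x⁶. Subtract (9x⁶)·D = 18x⁷ − 63x⁶. Remainder: 6x⁶ − 17x⁵ − 22x⁴ + 40x³ − 58x² + 48x + 23.
Step 2: lead(6x⁶ − 17x⁵ − 22x⁴ + 40x³ − 58x² + 48x + 23) ÷ lead(D) = 6x⁶ ÷ 2x = 3x⁵. Subtract (3x⁵)·D = 6x⁶ − 21x⁵. Remainder: 4x⁵ − 22x⁴ + 40x³ − 58x² + 48x + 23.
Step 3: lead(4x⁵ − 22x⁴ + 40x³ − 58x² + 48x + 23) ÷ lead(D) = 4x⁵ ÷ 2x = 2x⁴. Subtract (2x⁴)·D = 4x⁵ − 14x⁴. Remainder: −8x⁴ + 40x³ − 58x² + 48x + 23.
Step 4: lead(−8x⁴ + 40x³ − 58x² + 48x + 23) ÷ lead(D) = −8x⁴ ÷ 2x = −4x³. Subtract (−4x³)·D = −8x⁴ + 28x³. Remainder: 12x³ − 58x² + 48x + 23.
Step 5: lead(12x³ − 58x² + 48x + 23) ÷ lead(D) = 12x³ ÷ 2x = 6x². Subtract (6x²)·D = 12x³ − 42x². Remainder: −16x² + 48x + 23.
Step 6: lead(−16x² + 48x + 23) ÷ lead(D) = −16x² ÷ 2x = −8x. Subtract (−8x)·D = −16x² + 56x. Remainder: −8x + 23.
Step 7: lead(−8x + 23) ÷ lead(D) = −8x ÷ 2x = −4. Subtract (−4)·D = −8x + 28. Remainder: −5.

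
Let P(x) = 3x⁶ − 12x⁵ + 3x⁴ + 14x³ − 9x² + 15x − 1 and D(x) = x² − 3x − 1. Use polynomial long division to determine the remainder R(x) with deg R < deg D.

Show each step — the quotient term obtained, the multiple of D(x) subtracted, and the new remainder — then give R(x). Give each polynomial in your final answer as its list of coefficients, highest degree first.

Step 1: lead(3x⁶ − 12x⁵ + 3x⁴ + 14x³ − 9x² + 15x − 1) ÷ lead(D) = 3x⁶ ÷ x² = 3x⁴. Subtract (3x⁴)·D = 3x⁶ − 9x⁵ − 3x⁴. Remainder: −3x⁵ + 6x⁴ + 14x³ − 9x² + 15x − 1.
Step 2: lead(−3x⁵ + 6x⁴ + 14x³ − 9x² + 15x − 1) ÷ lead(D) = −3x⁵ ÷ x² = −3x³. Subtract (−3x³)·D = −3x⁵ + 9x⁴ + 3x³. Remainder: −3x⁴ + 11x³ − 9x² + 15x − 1.
Step 3: lead(−3x⁴ + 11x³ − 9x² + 15x − 1) ÷ lead(D) = −3x⁴ ÷ x² = −3x². Subtract (−3x²)·D = −3x⁴ + 9x³ + 3x². Remainder: 2x³ − 12x² + 15x − 1.
Step 4: lead(2x³ − 12x² + 15x − 1) ÷ lead(D) = 2x³ ÷ x² = 2x. Subtract (2x)·D = 2x³ − 6x² − 2x. Remainder: −6x² + 17x − 1.
Step 5: lead(−6x² + 17x − 1) ÷ lead(D) = −6x² ÷ x² = −6. Subtract (−6)·D = −6x² + 18x + 6. Remainder: −x − 7.

R = [-1, -7]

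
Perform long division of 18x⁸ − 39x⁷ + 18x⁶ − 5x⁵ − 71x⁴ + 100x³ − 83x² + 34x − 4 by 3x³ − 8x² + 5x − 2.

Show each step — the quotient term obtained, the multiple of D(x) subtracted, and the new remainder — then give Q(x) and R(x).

Step 1: lead(18x⁸ − 39x⁷ + 18x⁶ − 5x⁵ − 71x⁴ + 100x³ − 83x² + 34x − 4) ÷ lead(D) = 18x⁸ ÷ 3x³ = 6x⁵. Subtract (6x⁵)·D = 18x⁸ − 48x⁷ + 30x⁶ − 12x⁵. Remainder: 9x⁷ − 12x⁶ + 7x⁵ − 71x⁴ + 100x³ − 83x² + 34x − 4.
Step 2: lead(9x⁷ − 12x⁶ + 7x⁵ − 71x⁴ + 100x³ − 83x² + 34x − 4) ÷ lead(D) = 9x⁷ ÷ 3x³ = 3x⁴. Subtract (3x⁴)·D = 9x⁷ − 24x⁶ + 15x⁵ − 6x⁴. Remainder: 12x⁶ − 8x⁵ − 65x⁴ + 100x³ − 83x² + 34x − 4.
Step 3: lead(12x⁶ − 8x⁵ − 65x⁴ + 100x³ − 83x² + 34x − 4) ÷ lead(D) = 12x⁶ ÷ 3x³ = 4x³. Subtract (4x³)·D = 12x⁶ − 32x⁵ + 20x⁴ − 8x³. Remainder: 24x⁵ − 85x⁴ + 108x³ − 83x² + 34x − 4.
Step 4: lead(24x⁵ − 85x⁴ + 108x³ − 83x² + 34x − 4) ÷ lead(D) = 24x⁵ ÷ 3x³ = 8x². Subtract (8x²)·D = 24x⁵ − 64x⁴ + 40x³ − 16x². Remainder: −21x⁴ + 68x³ − 67x² + 34x − 4.
Step 5: lead(−21x⁴ + 68x³ − 67x² + 34x − 4) ÷ lead(D) = −21x⁴ ÷ 3x³ = −7x. Subtract (−7x)·D = −21x⁴ + 56x³ − 35x² + 14x. Remainder: 12x³ − 32x² + 20x − 4.
Step 6: lead(12x³ − 32x² + 20x − 4) ÷ lead(D) = 12x³ ÷ 3x³ = 4. Subtract (4)·D = 12x³ − 32x² + 20x − 8. Remainder: 4.

Q(x) = 6x⁵ + 3x⁴ + 4x³ + 8x² − 7x + 4; R(x) = 4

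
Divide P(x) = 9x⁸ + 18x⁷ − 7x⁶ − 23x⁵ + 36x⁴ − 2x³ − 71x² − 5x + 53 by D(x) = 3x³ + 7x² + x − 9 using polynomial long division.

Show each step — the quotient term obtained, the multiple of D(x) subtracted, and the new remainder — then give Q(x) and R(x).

Step 1: lead(9x⁸ + 18x⁷ − 7x⁶ − 23x⁵ + 36x⁴ − 2x³ − 71x² − 5x + 53) ÷ lead(D) = 9x⁸ ÷ 3x³ = 3x⁵. Subtract (3x⁵)·D = 9x⁸ + 21x⁷ + 3x⁶ − 27x⁵. Remainder: −3x⁷ − 10x⁶ + 4x⁵ + 36x⁴ − 2x³ − 71x² − 5x + 53.
Step 2: lead(−3x⁷ − 10x⁶ + 4x⁵ + 36x⁴ − 2x³ − 71x² − 5x + 53) ÷ lead(D) = −3x⁷ ÷ 3x³ = −x⁴. Subtract (−x⁴)·D = −3x⁷ − 7x⁶ − x⁵ + 9x⁴. Remainder: −3x⁶ + 5x⁵ + 27x⁴ − 2x³ − 71x² − 5x + 53.
Step 3: lead(−3x⁶ + 5x⁵ + 27x⁴ − 2x³ − 71x² − 5x + 53) ÷ lead(D) = −3x⁶ ÷ 3x³ = −x³. Subtract (−x³)·D = −3x⁶ − 7x⁵ − x⁴ + 9x³. Remainder: 12x⁵ + 28x⁴ − 11x³ − 71x² − 5x + 53.
Step 4: lead(12x⁵ + 28x⁴ − 11x³ − 71x² − 5x + 53) ÷ lead(D) = 12x⁵ ÷ 3x³ = 4x². Subtract (4x²)·D = 12x⁵ + 28x⁴ + 4x³ − 36x². Remainder: −15x³ − 35x² − 5x + 53.
Step 5: lead(−15x³ − 35x² − 5x + 53) ÷ lead(D) = −15x³ ÷ 3x³ = −5. Subtract (−5)·D = −15x³ − 35x² − 5x + 45. Remainder: 8.

Q(x) = 3x⁵ − x⁴ − x³ + 4x² − 5; R(x) = 8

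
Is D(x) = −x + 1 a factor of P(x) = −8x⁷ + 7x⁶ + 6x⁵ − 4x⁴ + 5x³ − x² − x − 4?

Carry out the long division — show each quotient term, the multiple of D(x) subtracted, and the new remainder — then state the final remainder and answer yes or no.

R(x) = 0, so D(x) is a factor of P(x). yes

Step 1: lead(−8x⁷ + 7x⁶ + 6x⁵ − 4x⁴ + 5x³ − x² − x − 4) ÷ lead(D) = −8x⁷ ÷ −x = 8x⁶. Subtract (8x⁶)·D = −8x⁷ + 8x⁶. Remainder: −x⁶ + 6x⁵ − 4x⁴ + 5x³ − x² − x − 4.
Step 2: lead(−x⁶ + 6x⁵ − 4x⁴ + 5x³ − x² − x − 4) ÷ lead(D) = −x⁶ ÷ −x = x⁵. Subtract (x⁵)·D = −x⁶ + x⁵. Remainder: 5x⁵ − 4x⁴ + 5x³ − x² − x − 4.
Step 3: lead(5x⁵ − 4x⁴ + 5x³ − x² − x − 4) ÷ lead(D) = 5x⁵ ÷ −x = −5x⁴. Subtract (−5x⁴)·D = 5x⁵ − 5x⁴. Remainder: x⁴ + 5x³ − x² − x − 4.
Step 4: lead(x⁴ + 5x³ − x² − x − 4) ÷ lead(D) = x⁴ ÷ −x = −x³. Subtract (−x³)·D = x⁴ − x³. Remainder: 6x³ − x² − x − 4.
Step 5: lead(6x³ − x² − x − 4) ÷ lead(D) = 6x³ ÷ −x = −6x². Subtract (−6x²)·D = 6x³ − 6x². Remainder: 5x² − x − 4.
Step 6: lead(5x² − x − 4) ÷ lead(D) = 5x² ÷ −x = −5x. Subtract (−5x)·D = 5x² − 5x. Remainder: 4x − 4.
Step 7: lead(4x − 4) ÷ lead(D) = 4x ÷ −x = −4. Subtract (−4)·D = 4x − 4. Remainder: 0.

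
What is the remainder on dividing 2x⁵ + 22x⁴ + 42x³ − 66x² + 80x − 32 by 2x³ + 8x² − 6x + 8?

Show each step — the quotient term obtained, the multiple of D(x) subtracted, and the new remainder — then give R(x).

Step 1: lead(2x⁵ + 22x⁴ + 42x³ − 66x² + 80x − 32) ÷ lead(D) = 2x⁵ ÷ 2x³ = x². Subtract (x²)·D = 2x⁵ + 8x⁴ − 6x³ + 8x². Remainder: 14x⁴ + 48x³ − 74x² + 80x − 32.
Step 2: lead(14x⁴ + 48x³ − 74x² + 80x − 32) ÷ lead(D) = 14x⁴ ÷ 2x³ = 7x. Subtract (7x)·D = 14x⁴ + 56x³ − 42x² + 56x. Remainder: −8x³ − 32x² + 24x − 32.
Step 3: lead(−8x³ − 32x² + 24x − 32) ÷ lead(D) = −8x³ ÷ 2x³ = −4. Subtract (−4)·D = −8x³ − 32x² + 24x − 32. Remainder: 0.

R(x) = 0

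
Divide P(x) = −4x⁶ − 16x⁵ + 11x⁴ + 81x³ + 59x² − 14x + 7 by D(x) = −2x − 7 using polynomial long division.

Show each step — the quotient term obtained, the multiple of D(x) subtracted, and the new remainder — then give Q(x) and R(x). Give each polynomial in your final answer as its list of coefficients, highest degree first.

Step 1: lead(−4x⁶ − 16x⁵ + 11x⁴ + 81x³ + 59x² − 14x + 7) ÷ lead(D) = −4x⁶ ÷ −2x = 2x⁵. Subtract (2x⁵)·D = −4x⁶ − 14x⁵. Remainder: −2x⁵ + 11x⁴ + 81x³ + 59x² − 14x + 7.
Step 2: lead(−2x⁵ + 11x⁴ + 81x³ + 59x² − 14x + 7) ÷ lead(D) = −2x⁵ ÷ −2x = x⁴. Subtract (x⁴)·D = −2x⁵ − 7x⁴. Remainder: 18x⁴ + 81x³ + 59x² − 14x + 7.
Step 3: lead(18x⁴ + 81x³ + 59x² − 14x + 7) ÷ lead(D) = 18x⁴ ÷ −2x = −9x³. Subtract (−9x³)·D = 18x⁴ + 63x³. Remainder: 18x³ + 59x² − 14x + 7.
Step 4: lead(18x³ + 59x² − 14x + 7) ÷ lead(D) = 18x³ ÷ −2x = −9x². Subtract (−9x²)·D = 18x³ + 63x². Remainder: −4x² − 14x + 7.
Step 5: lead(−4x² − 14x + 7) ÷ lead(D) = −4x² ÷ −2x = 2x. Subtract (2x)·D = −4x² − 14x. Remainder: 7.

Q = [2, 1, -9, -9, 2, 0]; R = [7]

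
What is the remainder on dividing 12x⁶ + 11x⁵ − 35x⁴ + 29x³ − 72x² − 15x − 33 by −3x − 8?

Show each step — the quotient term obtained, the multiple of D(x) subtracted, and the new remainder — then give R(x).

Step 1: lead(12x⁶ + 11x⁵ − 35x⁴ + 29x³ − 72x² − 15x − 33) ÷ lead(D) = 12x⁶ ÷ −3x = −4x⁵. Subtract (−4x⁵)·D = 12x⁶ + 32x⁵. Remainder: −21x⁵ − 35x⁴ + 29x³ − 72x² − 15x − 33.
Step 2: lead(−21x⁵ − 35x⁴ + 29x³ − 72x² − 15x − 33) ÷ lead(D) = −21x⁵ ÷ −3x = 7x⁴. Subtract (7x⁴)·D = −21x⁵ − 56x⁴. Remainder: 21x⁴ + 29x³ − 72x² − 15x − 33.
Step 3: lead(21x⁴ + 29x³ − 72x² − 15x − 33) ÷ lead(D) = 21x⁴ ÷ −3x = −7x³. Subtract (−7x³)·D = 21x⁴ + 56x³. Remainder: −27x³ − 72x² − 15x − 33.
Step 4: lead(−27x³ − 72x² − 15x − 33) ÷ lead(D) = −27x³ ÷ −3x = 9x². Subtract (9x²)·D = −27x³ − 72x². Remainder: −15x − 33.
Step 5: lead(−15x − 33) ÷ lead(D) = −15x ÷ −3x = 5. Subtract (5)·D = −15x − 40. Remainder: 7.

R(x) = 7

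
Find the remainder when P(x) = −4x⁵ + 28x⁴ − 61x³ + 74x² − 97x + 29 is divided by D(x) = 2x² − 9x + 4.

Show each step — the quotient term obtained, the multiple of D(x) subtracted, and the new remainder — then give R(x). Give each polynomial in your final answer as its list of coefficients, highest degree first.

Step 1: lead(−4x⁵ + 28x⁴ − 61x³ + 74x² − 97x + 29) ÷ lead(D) = −4x⁵ ÷ 2x² = −2x³. Subtract (−2x³)·D = −4x⁵ + 18x⁴ − 8x³. Remainder: 10x⁴ − 53x³ + 74x² − 97x + 29.
Step 2: lead(10x⁴ − 53x³ + 74x² − 97x + 29) ÷ lead(D) = 10x⁴ ÷ 2x² = 5x². Subtract (5x²)·D = 10x⁴ − 45x³ + 20x². Remainder: −8x³ + 54x² − 97x + 29.
Step 3: lead(−8x³ + 54x² − 97x + 29) ÷ lead(D) = −8x³ ÷ 2x² = −4x. Subtract (−4x)·D = −8x³ + 36x² − 16x. Remainder: 18x² − 81x + 29.
Step 4: lead(18x² − 81x + 29) ÷ lead(D) = 18x² ÷ 2x² = 9. Subtract (9)·D = 18x² − 81x + 36. Remainder: −7.

R = [-7]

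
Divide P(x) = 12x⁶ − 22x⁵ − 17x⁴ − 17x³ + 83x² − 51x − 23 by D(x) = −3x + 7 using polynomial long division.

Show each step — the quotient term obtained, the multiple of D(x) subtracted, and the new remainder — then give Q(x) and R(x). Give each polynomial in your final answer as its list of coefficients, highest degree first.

Q = [-4, -2, 1, 8, -9, -4]; R = [5]

Step 1: lead(12x⁶ − 22x⁵ − 17x⁴ − 17x³ + 83x² − 51x − 23) ÷ lead(D) = 12x⁶ ÷ −3x = −4x⁵. Subtract (−4x⁵)·D = 12x⁶ − 28x⁵. Remainder: 6x⁵ − 17x⁴ − 17x³ + 83x² − 51x − 23.
Step 2: lead(6x⁵ − 17x⁴ − 17x³ + 83x² − 51x − 23) ÷ lead(D) = 6x⁵ ÷ −3x = −2x⁴. Subtract (−2x⁴)·D = 6x⁵ − 14x⁴. Remainder: −3x⁴ − 17x³ + 83x² − 51x − 23.
Step 3: lead(−3x⁴ − 17x³ + 83x² − 51x − 23) ÷ lead(D) = −3x⁴ ÷ −3x = x³. Subtract (x³)·D = −3x⁴ + 7x³. Remainder: −24x³ + 83x² − 51x − 23.
Step 4: lead(−24x³ + 83x² − 51x − 23) ÷ lead(D) = −24x³ ÷ −3x = 8x². Subtract (8x²)·D = −24x³ + 56x². Remainder: 27x² − 51x − 23.
Step 5: lead(27x² − 51x − 23) ÷ lead(D) = 27x² ÷ −3x = −9x. Subtract (−9x)·D = 27x² − 63x. Remainder: 12x − 23.
Step 6: lead(12x − 23) ÷ lead(D) = 12x ÷ −3x = −4. Subtract (−4)·D = 12x − 28. Remainder: 5.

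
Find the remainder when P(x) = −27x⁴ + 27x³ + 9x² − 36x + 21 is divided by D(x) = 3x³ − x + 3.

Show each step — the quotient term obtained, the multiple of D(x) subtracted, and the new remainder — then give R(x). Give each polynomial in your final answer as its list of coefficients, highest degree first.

R = [-6]

Step 1: lead(−27x⁴ + 27x³ + 9x² − 36x + 21) ÷ lead(D) = −27x⁴ ÷ 3x³ = −9x. Subtract (−9x)·D = −27x⁴ + 9x² − 27x. Remainder: 27x³ − 9x + 21.
Step 2: lead(27x³ − 9x + 21) ÷ lead(D) = 27x³ ÷ 3x³ = 9. Subtract (9)·D = 27x³ − 9x + 27. Remainder: −6.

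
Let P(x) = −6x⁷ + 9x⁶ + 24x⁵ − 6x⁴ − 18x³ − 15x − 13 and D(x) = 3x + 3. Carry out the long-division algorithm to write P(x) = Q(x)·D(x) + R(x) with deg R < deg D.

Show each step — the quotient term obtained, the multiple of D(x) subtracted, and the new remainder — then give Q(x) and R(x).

Q(x) = −2x⁶ + 5x⁵ + 3x⁴ − 5x³ − x² + x − 6; R(x) = 5

Step 1: lead(−6x⁷ + 9x⁶ + 24x⁵ − 6x⁴ − 18x³ − 15x − 13) ÷ lead(D) = −6x⁷ ÷ 3x = −2x⁶. Subtract (−2x⁶)·D = −6x⁷ − 6x⁶. Remainder: 15x⁶ + 24x⁵ − 6x⁴ − 18x³ − 15x − 13.
Step 2: lead(15x⁶ + 24x⁵ − 6x⁴ − 18x³ − 15x − 13) ÷ lead(D) = 15x⁶ ÷ 3x = 5x⁵. Subtract (5x⁵)·D = 15x⁶ + 15x⁵. Remainder: 9x⁵ − 6x⁴ − 18x³ − 15x − 13.
Step 3: lead(9x⁵ − 6x⁴ − 18x³ − 15x − 13) ÷ lead(D) = 9x⁵ ÷ 3x = 3x⁴. Subtract (3x⁴)·D = 9x⁵ + 9x⁴. Remainder: −15x⁴ − 18x³ − 15x − 13.
Step 4: lead(−15x⁴ − 18x³ − 15x − 13) ÷ lead(D) = −15x⁴ ÷ 3x = −5x³. Subtract (−5x³)·D = −15x⁴ − 15x³. Remainder: −3x³ − 15x − 13.
Step 5: lead(−3x³ − 15x − 13) ÷ lead(D) = −3x³ ÷ 3x = −x². Subtract (−x²)·D = −3x³ − 3x². Remainder: 3x² − 15x − 13.
Step 6: lead(3x² − 15x − 13) ÷ lead(D) = 3x² ÷ 3x = x. Subtract (x)·D = 3x² + 3x. Remainder: −18x − 13.
Step 7: lead(−18x − 13) ÷ lead(D) = −18x ÷ 3x = −6. Subtract (−6)·D = −18x − 18. Remainder: 5.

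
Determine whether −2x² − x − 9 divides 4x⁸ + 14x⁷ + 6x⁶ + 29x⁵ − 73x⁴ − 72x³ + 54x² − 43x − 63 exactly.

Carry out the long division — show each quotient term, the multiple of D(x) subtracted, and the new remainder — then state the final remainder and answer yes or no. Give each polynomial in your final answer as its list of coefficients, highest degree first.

Step 1: lead(4x⁸ + 14x⁷ + 6x⁶ + 29x⁵ − 73x⁴ − 72x³ + 54x² − 43x − 63) ÷ lead(D) = 4x⁸ ÷ −2x² = −2x⁶. Subtract (−2x⁶)·D = 4x⁸ + 2x⁷ + 18x⁶. Remainder: 12x⁷ − 12x⁶ + 29x⁵ − 73x⁴ − 72x³ + 54x² − 43x − 63.
Step 2: lead(12x⁷ − 12x⁶ + 29x⁵ − 73x⁴ − 72x³ + 54x² − 43x − 63) ÷ lead(D) = 12x⁷ ÷ −2x² = −6x⁵. Subtract (−6x⁵)·D = 12x⁷ + 6x⁶ + 54x⁵. Remainder: −18x⁶ − 25x⁵ − 73x⁴ − 72x³ + 54x² − 43x − 63.
Step 3: lead(−18x⁶ − 25x⁵ − 73x⁴ − 72x³ + 54x² − 43x − 63) ÷ lead(D) = −18x⁶ ÷ −2x² = 9x⁴. Subtract (9x⁴)·D = −18x⁶ − 9x⁵ − 81x⁴. Remainder: −16x⁵ + 8x⁴ − 72x³ + 54x² − 43x − 63.
Step 4: lead(−16x⁵ + 8x⁴ − 72x³ + 54x² − 43x − 63) ÷ lead(D) = −16x⁵ ÷ −2x² = 8x³. Subtract (8x³)·D = −16x⁵ − 8x⁴ − 72x³. Remainder: 16x⁴ + 54x² − 43x − 63.
Step 5: lead(16x⁴ + 54x² − 43x − 63) ÷ lead(D) = 16x⁴ ÷ −2x² = −8x². Subtract (−8x²)·D = 16x⁴ + 8x³ + 72x². Remainder: −8x³ − 18x² − 43x − 63.
Step 6: lead(−8x³ − 18x² − 43x − 63) ÷ lead(D) = −8x³ ÷ −2x² = 4x. Subtract (4x)·D = −8x³ − 4x² − 36x. Remainder: −14x² − 7x − 63.
Step 7: lead(−14x² − 7x − 63) ÷ lead(D) = −14x² ÷ −2x² = 7. Subtract (7)·D = −14x² − 7x − 63. Remainder: 0.

R = [0], so D(x) is a factor of P(x). yes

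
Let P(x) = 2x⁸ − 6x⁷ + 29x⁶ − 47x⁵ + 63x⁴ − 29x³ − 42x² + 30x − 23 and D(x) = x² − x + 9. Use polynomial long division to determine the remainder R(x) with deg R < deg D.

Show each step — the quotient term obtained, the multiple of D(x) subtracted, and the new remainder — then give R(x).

Step 1: lead(2x⁸ − 6x⁷ + 29x⁶ − 47x⁵ + 63x⁴ − 29x³ − 42x² + 30x − 23) ÷ lead(D) = 2x⁸ ÷ x² = 2x⁶. Subtract (2x⁶)·D = 2x⁸ − 2x⁷ + 18x⁶. Remainder: −4x⁷ + 11x⁶ − 47x⁵ + 63x⁴ − 29x³ − 42x² + 30x − 23.
Step 2: lead(−4x⁷ + 11x⁶ − 47x⁵ + 63x⁴ − 29x³ − 42x² + 30x − 23) ÷ lead(D) = −4x⁷ ÷ x² = −4x⁵. Subtract (−4x⁵)·D = −4x⁷ + 4x⁶ − 36x⁵. Remainder: 7x⁶ − 11x⁵ + 63x⁴ − 29x³ − 42x² + 30x − 23.
Step 3: lead(7x⁶ − 11x⁵ + 63x⁴ − 29x³ − 42x² + 30x − 23) ÷ lead(D) = 7x⁶ ÷ x² = 7x⁴. Subtract (7x⁴)·D = 7x⁶ − 7x⁵ + 63x⁴. Remainder: −4x⁵ − 29x³ − 42x² + 30x − 23.
Step 4: lead(−4x⁵ − 29x³ − 42x² + 30x − 23) ÷ lead(D) = −4x⁵ ÷ x² = −4x³. Subtract (−4x³)·D = −4x⁵ + 4x⁴ − 36x³. Remainder: −4x⁴ + 7x³ − 42x² + 30x − 23.
Step 5: lead(−4x⁴ + 7x³ − 42x² + 30x − 23) ÷ lead(D) = −4x⁴ ÷ x² = −4x². Subtract (−4x²)·D = −4x⁴ + 4x³ − 36x². Remainder: 3x³ − 6x² + 30x − 23.
Step 6: lead(3x³ − 6x² + 30x − 23) ÷ lead(D) = 3x³ ÷ x² = 3x. Subtract (3x)·D = 3x³ − 3x² + 27x. Remainder: −3x² + 3x − 23.
Step 7: lead(−3x² + 3x − 23) ÷ lead(D) = −3x² ÷ x² = −3. Subtract (−3)·D = −3x² + 3x − 27. Remainder: 4.

R(x) = 4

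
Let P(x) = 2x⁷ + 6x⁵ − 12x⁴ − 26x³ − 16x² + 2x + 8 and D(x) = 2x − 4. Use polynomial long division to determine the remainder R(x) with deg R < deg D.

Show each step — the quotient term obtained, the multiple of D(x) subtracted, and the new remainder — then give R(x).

Step 1: lead(2x⁷ + 6x⁵ − 12x⁴ − 26x³ − 16x² + 2x + 8) ÷ lead(D) = 2x⁷ ÷ 2x = x⁶. Subtract (x⁶)·D = 2x⁷ − 4x⁶. Remainder: 4x⁶ + 6x⁵ − 12x⁴ − 26x³ − 16x² + 2x + 8.
Step 2: lead(4x⁶ + 6x⁵ − 12x⁴ − 26x³ − 16x² + 2x + 8) ÷ lead(D) = 4x⁶ ÷ 2x = 2x⁵. Subtract (2x⁵)·D = 4x⁶ − 8x⁵. Remainder: 14x⁵ − 12x⁴ − 26x³ − 16x² + 2x + 8.
Step 3: lead(14x⁵ − 12x⁴ − 26x³ − 16x² + 2x + 8) ÷ lead(D) = 14x⁵ ÷ 2x = 7x⁴. Subtract (7x⁴)·D = 14x⁵ − 28x⁴. Remainder: 16x⁴ − 26x³ − 16x² + 2x + 8.
Step 4: lead(16x⁴ − 26x³ − 16x² + 2x + 8) ÷ lead(D) = 16x⁴ ÷ 2x = 8x³. Subtract (8x³)·D = 16x⁴ − 32x³. Remainder: 6x³ − 16x² + 2x + 8.
Step 5: lead(6x³ − 16x² + 2x + 8) ÷ lead(D) = 6x³ ÷ 2x = 3x². Subtract (3x²)·D = 6x³ − 12x². Remainder: −4x² + 2x + 8.
Step 6: lead(−4x² + 2x + 8) ÷ lead(D) = −4x² ÷ 2x = −2x. Subtract (−2x)·D = −4x² + 8x. Remainder: −6x + 8.
Step 7: lead(−6x + 8) ÷ lead(D) = −6x ÷ 2x = −3. Subtract (−3)·D = −6x + 12. Remainder: −4.

R(x) = −4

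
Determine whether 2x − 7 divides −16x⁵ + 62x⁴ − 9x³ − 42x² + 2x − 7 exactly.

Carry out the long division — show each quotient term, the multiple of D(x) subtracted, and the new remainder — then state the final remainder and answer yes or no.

R(x) = 0, so D(x) is a factor of P(x). yes

Step 1: lead(−16x⁵ + 62x⁴ − 9x³ − 42x² + 2x − 7) ÷ lead(D) = −16x⁵ ÷ 2x = −8x⁴. Subtract (−8x⁴)·D = −16x⁵ + 56x⁴. Remainder: 6x⁴ − 9x³ − 42x² + 2x − 7.
Step 2: lead(6x⁴ − 9x³ − 42x² + 2x − 7) ÷ lead(D) = 6x⁴ ÷ 2x = 3x³. Subtract (3x³)·D = 6x⁴ − 21x³. Remainder: 12x³ − 42x² + 2x − 7.
Step 3: lead(12x³ − 42x² + 2x − 7) ÷ lead(D) = 12x³ ÷ 2x = 6x². Subtract (6x²)·D = 12x³ − 42x². Remainder: 2x − 7.
Step 4: lead(2x − 7) ÷ lead(D) = 2x ÷ 2x = 1. Subtract (1)·D = 2x − 7. Remainder: 0.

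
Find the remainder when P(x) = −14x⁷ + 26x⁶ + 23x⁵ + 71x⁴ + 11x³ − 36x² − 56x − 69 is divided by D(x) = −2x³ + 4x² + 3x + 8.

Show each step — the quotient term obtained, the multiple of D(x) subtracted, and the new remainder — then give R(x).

R(x) = −5

Step 1: lead(−14x⁷ + 26x⁶ + 23x⁵ + 71x⁴ + 11x³ − 36x² − 56x − 69) ÷ lead(D) = −14x⁷ ÷ −2x³ = 7x⁴. Subtract (7x⁴)·D = −14x⁷ + 28x⁶ + 21x⁵ + 56x⁴. Remainder: −2x⁶ + 2x⁵ + 15x⁴ + 11x³ − 36x² − 56x − 69.
Step 2: lead(−2x⁶ + 2x⁵ + 15x⁴ + 11x³ − 36x² − 56x − 69) ÷ lead(D) = −2x⁶ ÷ −2x³ = x³. Subtract (x³)·D = −2x⁶ + 4x⁵ + 3x⁴ + 8x³. Remainder: −2x⁵ + 12x⁴ + 3x³ − 36x² − 56x − 69.
Step 3: lead(−2x⁵ + 12x⁴ + 3x³ − 36x² − 56x − 69) ÷ lead(D) = −2x⁵ ÷ −2x³ = x². Subtract (x²)·D = −2x⁵ + 4x⁴ + 3x³ + 8x². Remainder: 8x⁴ − 44x² − 56x − 69.
Step 4: lead(8x⁴ − 44x² − 56x − 69) ÷ lead(D) = 8x⁴ ÷ −2x³ = −4x. Subtract (−4x)·D = 8x⁴ − 16x³ − 12x² − 32x. Remainder: 16x³ − 32x² − 24x − 69.
Step 5: lead(16x³ − 32x² − 24x − 69) ÷ lead(D) = 16x³ ÷ −2x³ = −8. Subtract (−8)·D = 16x³ − 32x² − 24x − 64. Remainder: −5.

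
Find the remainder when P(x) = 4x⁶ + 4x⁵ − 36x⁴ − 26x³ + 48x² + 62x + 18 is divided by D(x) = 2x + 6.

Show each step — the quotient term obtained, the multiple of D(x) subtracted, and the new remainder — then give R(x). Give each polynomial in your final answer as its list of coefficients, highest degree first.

Step 1: lead(4x⁶ + 4x⁵ − 36x⁴ − 26x³ + 48x² + 62x + 18) ÷ lead(D) = 4x⁶ ÷ 2x = 2x⁵. Subtract (2x⁵)·D = 4x⁶ + 12x⁵. Remainder: −8x⁵ − 36x⁴ − 26x³ + 48x² + 62x + 18.
Step 2: lead(−8x⁵ − 36x⁴ − 26x³ + 48x² + 62x + 18) ÷ lead(D) = −8x⁵ ÷ 2x = −4x⁴. Subtract (−4x⁴)·D = −8x⁵ − 24x⁴. Remainder: −12x⁴ − 26x³ + 48x² + 62x + 18.
Step 3: lead(−12x⁴ − 26x³ + 48x² + 62x + 18) ÷ lead(D) = −12x⁴ ÷ 2x = −6x³. Subtract (−6x³)·D = −12x⁴ − 36x³. Remainder: 10x³ + 48x² + 62x + 18.
Step 4: lead(10x³ + 48x² + 62x + 18) ÷ lead(D) = 10x³ ÷ 2x = 5x². Subtract (5x²)·D = 10x³ + 30x². Remainder: 18x² + 62x + 18.
Step 5: lead(18x² + 62x + 18) ÷ lead(D) = 18x² ÷ 2x = 9x. Subtract (9x)·D = 18x² + 54x. Remainder: 8x + 18.
Step 6: lead(8x + 18) ÷ lead(D) = 8x ÷ 2x = 4. Subtract (4)·D = 8x + 24. Remainder: −6.

R = [-6]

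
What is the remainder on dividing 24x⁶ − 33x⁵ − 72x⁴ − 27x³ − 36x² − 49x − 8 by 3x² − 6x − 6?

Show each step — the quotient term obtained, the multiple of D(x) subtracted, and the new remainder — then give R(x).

R(x) = −7x + 4

Step 1: lead(24x⁶ − 33x⁵ − 72x⁴ − 27x³ − 36x² − 49x − 8) ÷ lead(D) = 24x⁶ ÷ 3x² = 8x⁴. Subtract (8x⁴)·D = 24x⁶ − 48x⁵ − 48x⁴. Remainder: 15x⁵ − 24x⁴ − 27x³ − 36x² − 49x − 8.
Step 2: lead(15x⁵ − 24x⁴ − 27x³ − 36x² − 49x − 8) ÷ lead(D) = 15x⁵ ÷ 3x² = 5x³. Subtract (5x³)·D = 15x⁵ − 30x⁴ − 30x³. Remainder: 6x⁴ + 3x³ − 36x² − 49x − 8.
Step 3: lead(6x⁴ + 3x³ − 36x² − 49x − 8) ÷ lead(D) = 6x⁴ ÷ 3x² = 2x². Subtract (2x²)·D = 6x⁴ − 12x³ − 12x². Remainder: 15x³ − 24x² − 49x − 8.
Step 4: lead(15x³ − 24x² − 49x − 8) ÷ lead(D) = 15x³ ÷ 3x² = 5x. Subtract (5x)·D = 15x³ − 30x² − 30x. Remainder: 6x² − 19x − 8.
Step 5: lead(6x² − 19x − 8) ÷ lead(D) = 6x² ÷ 3x² = 2. Subtract (2)·D = 6x² − 12x − 12. Remainder: −7x + 4.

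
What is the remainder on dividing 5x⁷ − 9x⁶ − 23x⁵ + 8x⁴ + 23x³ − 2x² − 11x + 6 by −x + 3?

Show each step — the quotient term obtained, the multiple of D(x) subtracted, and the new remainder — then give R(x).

R(x) = 9

Step 1: lead(5x⁷ − 9x⁶ − 23x⁵ + 8x⁴ + 23x³ − 2x² − 11x + 6) ÷ lead(D) = 5x⁷ ÷ −x = −5x⁶. Subtract (−5x⁶)·D = 5x⁷ − 15x⁶. Remainder: 6x⁶ − 23x⁵ + 8x⁴ + 23x³ − 2x² − 11x + 6.
Step 2: lead(6x⁶ − 23x⁵ + 8x⁴ + 23x³ − 2x² − 11x + 6) ÷ lead(D) = 6x⁶ ÷ −x = −6x⁵. Subtract (−6x⁵)·D = 6x⁶ − 18x⁵. Remainder: −5x⁵ + 8x⁴ + 23x³ − 2x² − 11x + 6.
Step 3: lead(−5x⁵ + 8x⁴ + 23x³ − 2x² − 11x + 6) ÷ lead(D) = −5x⁵ ÷ −x = 5x⁴. Subtract (5x⁴)·D = −5x⁵ + 15x⁴. Remainder: −7x⁴ + 23x³ − 2x² − 11x + 6.
Step 4: lead(−7x⁴ + 23x³ − 2x² − 11x + 6) ÷ lead(D) = −7x⁴ ÷ −x = 7x³. Subtract (7x³)·D = −7x⁴ + 21x³. Remainder: 2x³ − 2x² − 11x + 6.
Step 5: lead(2x³ − 2x² − 11x + 6) ÷ lead(D) = 2x³ ÷ −x = −2x². Subtract (−2x²)·D = 2x³ − 6x². Remainder: 4x² − 11x + 6.
Step 6: lead(4x² − 11x + 6) ÷ lead(D) = 4x² ÷ −x = −4x. Subtract (−4x)·D = 4x² − 12x. Remainder: x + 6.
Step 7: lead(x + 6) ÷ lead(D) = x ÷ −x = −1. Subtract (−1)·D = x − 3. Remainder: 9.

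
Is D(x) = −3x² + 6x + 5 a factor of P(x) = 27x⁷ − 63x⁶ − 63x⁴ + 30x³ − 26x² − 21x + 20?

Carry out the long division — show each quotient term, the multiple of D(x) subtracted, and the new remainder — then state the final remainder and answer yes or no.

Step 1: lead(27x⁷ − 63x⁶ − 63x⁴ + 30x³ − 26x² − 21x + 20) ÷ lead(D) = 27x⁷ ÷ −3x² = −9x⁵. Subtract (−9x⁵)·D = 27x⁷ − 54x⁶ − 45x⁵. Remainder: −9x⁶ + 45x⁵ − 63x⁴ + 30x³ − 26x² − 21x + 20.
Step 2: lead(−9x⁶ + 45x⁵ − 63x⁴ + 30x³ − 26x² − 21x + 20) ÷ lead(D) = −9x⁶ ÷ −3x² = 3x⁴. Subtract (3x⁴)·D = −9x⁶ + 18x⁵ + 15x⁴. Remainder: 27x⁵ − 78x⁴ + 30x³ − 26x² − 21x + 20.
Step 3: lead(27x⁵ − 78x⁴ + 30x³ − 26x² − 21x + 20) ÷ lead(D) = 27x⁵ ÷ −3x² = −9x³. Subtract (−9x³)·D = 27x⁵ − 54x⁴ − 45x³. Remainder: −24x⁴ + 75x³ − 26x² − 21x + 20.
Step 4: lead(−24x⁴ + 75x³ − 26x² − 21x + 20) ÷ lead(D) = −24x⁴ ÷ −3x² = 8x². Subtract (8x²)·D = −24x⁴ + 48x³ + 40x². Remainder: 27x³ − 66x² − 21x + 20.
Step 5: lead(27x³ − 66x² − 21x + 20) ÷ lead(D) = 27x³ ÷ −3x² = −9x. Subtract (−9x)·D = 27x³ − 54x² − 45x. Remainder: −12x² + 24x + 20.
Step 6: lead(−12x² + 24x + 20) ÷ lead(D) = −12x² ÷ −3x² = 4. Subtract (4)·D = −12x² + 24x + 20. Remainder: 0.

R(x) = 0, so D(x) is a factor of P(x). yes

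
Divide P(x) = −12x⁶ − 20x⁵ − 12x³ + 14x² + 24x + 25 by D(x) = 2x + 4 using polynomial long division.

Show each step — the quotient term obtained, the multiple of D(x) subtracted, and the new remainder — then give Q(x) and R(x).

Q(x) = −6x⁵ + 2x⁴ − 4x³ + 2x² + 3x + 6; R(x) = 1

Step 1: lead(−12x⁶ − 20x⁵ − 12x³ + 14x² + 24x + 25) ÷ lead(D) = −12x⁶ ÷ 2x = −6x⁵. Subtract (−6x⁵)·D = −12x⁶ − 24x⁵. Remainder: 4x⁵ − 12x³ + 14x² + 24x + 25.
Step 2: lead(4x⁵ − 12x³ + 14x² + 24x + 25) ÷ lead(D) = 4x⁵ ÷ 2x = 2x⁴. Subtract (2x⁴)·D = 4x⁵ + 8x⁴. Remainder: −8x⁴ − 12x³ + 14x² + 24x + 25.
Step 3: lead(−8x⁴ − 12x³ + 14x² + 24x + 25) ÷ lead(D) = −8x⁴ ÷ 2x = −4x³. Subtract (−4x³)·D = −8x⁴ − 16x³. Remainder: 4x³ + 14x² + 24x + 25.
Step 4: lead(4x³ + 14x² + 24x + 25) ÷ lead(D) = 4x³ ÷ 2x = 2x². Subtract (2x²)·D = 4x³ + 8x². Remainder: 6x² + 24x + 25.
Step 5: lead(6x² + 24x + 25) ÷ lead(D) = 6x² ÷ 2x = 3x. Subtract (3x)·D = 6x² + 12x. Remainder: 12x + 25.
Step 6: lead(12x + 25) ÷ lead(D) = 12x ÷ 2x = 6. Subtract (6)·D = 12x + 24. Remainder: 1.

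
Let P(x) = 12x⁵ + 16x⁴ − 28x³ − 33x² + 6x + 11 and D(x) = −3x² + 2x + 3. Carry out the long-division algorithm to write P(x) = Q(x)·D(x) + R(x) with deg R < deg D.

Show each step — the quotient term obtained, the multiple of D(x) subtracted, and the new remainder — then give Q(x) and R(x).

Step 1: lead(12x⁵ + 16x⁴ − 28x³ − 33x² + 6x + 11) ÷ lead(D) = 12x⁵ ÷ −3x² = −4x³. Subtract (−4x³)·D = 12x⁵ − 8x⁴ − 12x³. Remainder: 24x⁴ − 16x³ − 33x² + 6x + 11.
Step 2: lead(24x⁴ − 16x³ − 33x² + 6x + 11) ÷ lead(D) = 24x⁴ ÷ −3x² = −8x². Subtract (−8x²)·D = 24x⁴ − 16x³ − 24x². Remainder: −9x² + 6x + 11.
Step 3: lead(−9x² + 6x + 11) ÷ lead(D) = −9x² ÷ −3x² = 3. Subtract (3)·D = −9x² + 6x + 9. Remainder: 2.

Q(x) = −4x³ − 8x² + 3; R(x) = 2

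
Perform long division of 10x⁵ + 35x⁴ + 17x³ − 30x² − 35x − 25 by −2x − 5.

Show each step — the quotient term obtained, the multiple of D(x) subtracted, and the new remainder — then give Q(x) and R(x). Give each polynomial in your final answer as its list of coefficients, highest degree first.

Q = [-5, -5, 4, 5, 5]; R = [0]

Step 1: lead(10x⁵ + 35x⁴ + 17x³ − 30x² − 35x − 25) ÷ lead(D) = 10x⁵ ÷ −2x = −5x⁴. Subtract (−5x⁴)·D = 10x⁵ + 25x⁴. Remainder: 10x⁴ + 17x³ − 30x² − 35x − 25.
Step 2: lead(10x⁴ + 17x³ − 30x² − 35x − 25) ÷ lead(D) = 10x⁴ ÷ −2x = −5x³. Subtract (−5x³)·D = 10x⁴ + 25x³. Remainder: −8x³ − 30x² − 35x − 25.
Step 3: lead(−8x³ − 30x² − 35x − 25) ÷ lead(D) = −8x³ ÷ −2x = 4x². Subtract (4x²)·D = −8x³ − 20x². Remainder: −10x² − 35x − 25.
Step 4: lead(−10x² − 35x − 25) ÷ lead(D) = −10x² ÷ −2x = 5x. Subtract (5x)·D = −10x² − 25x. Remainder: −10x − 25.
Step 5: lead(−10x − 25) ÷ lead(D) = −10x ÷ −2x = 5. Subtract (5)·D = −10x − 25. Remainder: 0.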